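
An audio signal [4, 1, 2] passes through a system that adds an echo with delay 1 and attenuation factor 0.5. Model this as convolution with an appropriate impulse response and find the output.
Direct-path + delayed-attenuated-path model → impulse response h = [1, 0.5] (1 at lag 0, 0.5 at lag 1). Output y[n] = x[n] + 0.5·x[n - 1] (with x[n] = 0 outside 0..2): y[0] = 4 + 0.5×0 = 4; y[1] = 1 + 0.5×4 = 3.0; y[2] = 2 + 0.5×1 = 2.5; y[3] = 0 + 0.5×2 = 1.0. So y = [4, 3.0, 2.5, 1.0]

[4, 3.0, 2.5, 1.0]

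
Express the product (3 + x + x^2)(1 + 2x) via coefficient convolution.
Ascending coefficients: a = [3, 1, 1], b = [1, 2]. c[0] = 3×1 = 3; c[1] = 3×2 + 1×1 = 7; c[2] = 1×2 + 1×1 = 3; c[3] = 1×2 = 2. Result coefficients: [3, 7, 3, 2] → 3 + 7x + 3x^2 + 2x^3

3 + 7x + 3x^2 + 2x^3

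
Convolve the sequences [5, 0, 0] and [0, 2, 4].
y[0] = 5×0 = 0; y[1] = 5×2 + 0×0 = 10; y[2] = 5×4 + 0×2 + 0×0 = 20; y[3] = 0×4 + 0×2 = 0; y[4] = 0×4 = 0

[0, 10, 20, 0, 0]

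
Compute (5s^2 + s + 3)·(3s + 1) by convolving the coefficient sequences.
Ascending coefficients: a = [3, 1, 5], b = [1, 3]. c[0] = 3×1 = 3; c[1] = 3×3 + 1×1 = 10; c[2] = 1×3 + 5×1 = 8; c[3] = 5×3 = 15. Result coefficients: [3, 10, 8, 15] → 15s^3 + 8s^2 + 10s + 3

15s^3 + 8s^2 + 10s + 3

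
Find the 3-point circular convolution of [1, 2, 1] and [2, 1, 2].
Use y[k] = Σ_j s[j]·t[(k-j) mod 3]. y[0] = 1×2 + 2×2 + 1×1 = 7; y[1] = 1×1 + 2×2 + 1×2 = 7; y[2] = 1×2 + 2×1 + 1×2 = 6. Result: [7, 7, 6]

[7, 7, 6]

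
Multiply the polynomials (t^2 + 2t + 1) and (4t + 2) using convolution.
Ascending coefficients: a = [1, 2, 1], b = [2, 4]. c[0] = 1×2 = 2; c[1] = 1×4 + 2×2 = 8; c[2] = 2×4 + 1×2 = 10; c[3] = 1×4 = 4. Result coefficients: [2, 8, 10, 4] → 4t^3 + 10t^2 + 8t + 2

4t^3 + 10t^2 + 8t + 2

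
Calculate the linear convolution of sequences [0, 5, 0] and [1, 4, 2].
y[0] = 0×1 = 0; y[1] = 0×4 + 5×1 = 5; y[2] = 0×2 + 5×4 + 0×1 = 20; y[3] = 5×2 + 0×4 = 10; y[4] = 0×2 = 0

[0, 5, 20, 10, 0]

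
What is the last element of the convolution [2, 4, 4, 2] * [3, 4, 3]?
Use y[k] = Σ_i a[i]·b[k-i] at k=5. y[5] = 2×3 = 6

6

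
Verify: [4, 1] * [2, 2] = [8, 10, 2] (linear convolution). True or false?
Recompute linear convolution of [4, 1] and [2, 2]: y[0] = 4×2 = 8; y[1] = 4×2 + 1×2 = 10; y[2] = 1×2 = 2 → [8, 10, 2]. Given [8, 10, 2] matches, so answer: Yes

Yes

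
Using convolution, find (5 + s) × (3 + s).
Ascending coefficients: a = [5, 1], b = [3, 1]. c[0] = 5×3 = 15; c[1] = 5×1 + 1×3 = 8; c[2] = 1×1 = 1. Result coefficients: [15, 8, 1] → 15 + 8s + s^2

15 + 8s + s^2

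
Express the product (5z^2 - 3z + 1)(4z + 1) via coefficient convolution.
Ascending coefficients: a = [1, -3, 5], b = [1, 4]. c[0] = 1×1 = 1; c[1] = 1×4 + -3×1 = 1; c[2] = -3×4 + 5×1 = -7; c[3] = 5×4 = 20. Result coefficients: [1, 1, -7, 20] → 20z^3 - 7z^2 + z + 1

20z^3 - 7z^2 + z + 1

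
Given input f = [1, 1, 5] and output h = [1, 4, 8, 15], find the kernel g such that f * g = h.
Output length 4 = len(f) + len(g) - 1 ⇒ len(g) = 2. Solve g forward using g[k] = (h[k] - Σ_{i≥1} f[i]·g[k-i]) / f[0]: g[0] = h[0] / f[0] = 1 / 1 = 1; g[1] = (h[1] - 1×1) / f[0] = (4 - 1×1) / 1 = 3. So g = [1, 3]. Forward-check [1, 1, 5] * [1, 3]: h[0] = 1×1 = 1; h[1] = 1×3 + 1×1 = 4; h[2] = 1×3 + 5×1 = 8; h[3] = 5×3 = 15 → [1, 4, 8, 15] ✓

[1, 3]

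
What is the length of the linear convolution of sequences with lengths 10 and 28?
Linear/full convolution length: m + n - 1 = 10 + 28 - 1 = 37

37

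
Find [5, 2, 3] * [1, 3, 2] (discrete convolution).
y[0] = 5×1 = 5; y[1] = 5×3 + 2×1 = 17; y[2] = 5×2 + 2×3 + 3×1 = 19; y[3] = 2×2 + 3×3 = 13; y[4] = 3×2 = 6

[5, 17, 19, 13, 6]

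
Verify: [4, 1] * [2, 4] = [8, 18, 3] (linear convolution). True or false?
Recompute linear convolution of [4, 1] and [2, 4]: y[0] = 4×2 = 8; y[1] = 4×4 + 1×2 = 18; y[2] = 1×4 = 4 → [8, 18, 4]. Compare to given [8, 18, 3]: they differ at index 2: given 3, correct 4, so answer: No

No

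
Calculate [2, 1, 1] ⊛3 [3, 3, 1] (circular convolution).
Use y[k] = Σ_j x[j]·h[(k-j) mod 3]. y[0] = 2×3 + 1×1 + 1×3 = 10; y[1] = 2×3 + 1×3 + 1×1 = 10; y[2] = 2×1 + 1×3 + 1×3 = 8. Result: [10, 10, 8]

[10, 10, 8]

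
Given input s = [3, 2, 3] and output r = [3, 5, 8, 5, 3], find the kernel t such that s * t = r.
Output length 5 = len(s) + len(t) - 1 ⇒ len(t) = 3. Solve t forward using t[k] = (r[k] - Σ_{i≥1} s[i]·t[k-i]) / s[0]: t[0] = r[0] / s[0] = 3 / 3 = 1; t[1] = (r[1] - 2×1) / s[0] = (5 - 2×1) / 3 = 1; t[2] = (r[2] - 2×1 - 3×1) / s[0] = (8 - 2×1 - 3×1) / 3 = 1. So t = [1, 1, 1]. Forward-check [3, 2, 3] * [1, 1, 1]: r[0] = 3×1 = 3; r[1] = 3×1 + 2×1 = 5; r[2] = 3×1 + 2×1 + 3×1 = 8; r[3] = 2×1 + 3×1 = 5; r[4] = 3×1 = 3 → [3, 5, 8, 5, 3] ✓

[1, 1, 1]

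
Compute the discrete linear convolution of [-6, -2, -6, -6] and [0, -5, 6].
y[0] = -6×0 = 0; y[1] = -6×-5 + -2×0 = 30; y[2] = -6×6 + -2×-5 + -6×0 = -26; y[3] = -2×6 + -6×-5 + -6×0 = 18; y[4] = -6×6 + -6×-5 = -6; y[5] = -6×6 = -36

[0, 30, -26, 18, -6, -36]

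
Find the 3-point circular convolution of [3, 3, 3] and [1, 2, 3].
Use y[k] = Σ_j s[j]·t[(k-j) mod 3]. y[0] = 3×1 + 3×3 + 3×2 = 18; y[1] = 3×2 + 3×1 + 3×3 = 18; y[2] = 3×3 + 3×2 + 3×1 = 18. Result: [18, 18, 18]

[18, 18, 18]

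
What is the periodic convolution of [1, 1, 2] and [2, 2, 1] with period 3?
Use y[k] = Σ_j f[j]·g[(k-j) mod 3]. y[0] = 1×2 + 1×1 + 2×2 = 7; y[1] = 1×2 + 1×2 + 2×1 = 6; y[2] = 1×1 + 1×2 + 2×2 = 7. Result: [7, 6, 7]

[7, 6, 7]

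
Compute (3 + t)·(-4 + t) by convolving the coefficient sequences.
Ascending coefficients: a = [3, 1], b = [-4, 1]. c[0] = 3×-4 = -12; c[1] = 3×1 + 1×-4 = -1; c[2] = 1×1 = 1. Result coefficients: [-12, -1, 1] → -12 - t + t^2

-12 - t + t^2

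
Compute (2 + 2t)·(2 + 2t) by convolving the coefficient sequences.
Ascending coefficients: a = [2, 2], b = [2, 2]. c[0] = 2×2 = 4; c[1] = 2×2 + 2×2 = 8; c[2] = 2×2 = 4. Result coefficients: [4, 8, 4] → 4 + 8t + 4t^2

4 + 8t + 4t^2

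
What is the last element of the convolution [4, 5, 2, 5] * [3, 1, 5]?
Use y[k] = Σ_i a[i]·b[k-i] at k=5. y[5] = 5×5 = 25

25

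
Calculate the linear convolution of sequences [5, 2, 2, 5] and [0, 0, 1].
y[0] = 5×0 = 0; y[1] = 5×0 + 2×0 = 0; y[2] = 5×1 + 2×0 + 2×0 = 5; y[3] = 2×1 + 2×0 + 5×0 = 2; y[4] = 2×1 + 5×0 = 2; y[5] = 5×1 = 5

[0, 0, 5, 2, 2, 5]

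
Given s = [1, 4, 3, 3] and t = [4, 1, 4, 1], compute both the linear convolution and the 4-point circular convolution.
Linear: y_lin[0] = 1×4 = 4; y_lin[1] = 1×1 + 4×4 = 17; y_lin[2] = 1×4 + 4×1 + 3×4 = 20; y_lin[3] = 1×1 + 4×4 + 3×1 + 3×4 = 32; y_lin[4] = 4×1 + 3×4 + 3×1 = 19; y_lin[5] = 3×1 + 3×4 = 15; y_lin[6] = 3×1 = 3 → [4, 17, 20, 32, 19, 15, 3]. Circular (length 4): y[0] = 1×4 + 4×1 + 3×4 + 3×1 = 23; y[1] = 1×1 + 4×4 + 3×1 + 3×4 = 32; y[2] = 1×4 + 4×1 + 3×4 + 3×1 = 23; y[3] = 1×1 + 4×4 + 3×1 + 3×4 = 32 → [23, 32, 23, 32]

Linear: [4, 17, 20, 32, 19, 15, 3], Circular: [23, 32, 23, 32]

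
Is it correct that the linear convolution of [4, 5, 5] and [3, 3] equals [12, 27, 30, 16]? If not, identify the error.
Recompute linear convolution of [4, 5, 5] and [3, 3]: y[0] = 4×3 = 12; y[1] = 4×3 + 5×3 = 27; y[2] = 5×3 + 5×3 = 30; y[3] = 5×3 = 15 → [12, 27, 30, 15]. Compare to given [12, 27, 30, 16]: they differ at index 3: given 16, correct 15, so answer: No

No. Error at index 3: given 16, correct 15.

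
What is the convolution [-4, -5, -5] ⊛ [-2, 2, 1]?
y[0] = -4×-2 = 8; y[1] = -4×2 + -5×-2 = 2; y[2] = -4×1 + -5×2 + -5×-2 = -4; y[3] = -5×1 + -5×2 = -15; y[4] = -5×1 = -5

[8, 2, -4, -15, -5]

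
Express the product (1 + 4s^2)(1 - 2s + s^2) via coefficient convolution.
Ascending coefficients: a = [1, 0, 4], b = [1, -2, 1]. c[0] = 1×1 = 1; c[1] = 1×-2 + 0×1 = -2; c[2] = 1×1 + 0×-2 + 4×1 = 5; c[3] = 0×1 + 4×-2 = -8; c[4] = 4×1 = 4. Result coefficients: [1, -2, 5, -8, 4] → 1 - 2s + 5s^2 - 8s^3 + 4s^4

1 - 2s + 5s^2 - 8s^3 + 4s^4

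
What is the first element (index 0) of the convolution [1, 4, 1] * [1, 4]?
Use y[k] = Σ_i a[i]·b[k-i] at k=0. y[0] = 1×1 = 1

1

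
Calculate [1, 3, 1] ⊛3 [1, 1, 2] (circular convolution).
Use y[k] = Σ_j x[j]·h[(k-j) mod 3]. y[0] = 1×1 + 3×2 + 1×1 = 8; y[1] = 1×1 + 3×1 + 1×2 = 6; y[2] = 1×2 + 3×1 + 1×1 = 6. Result: [8, 6, 6]

[8, 6, 6]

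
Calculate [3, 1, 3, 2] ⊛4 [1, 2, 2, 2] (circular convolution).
Use y[k] = Σ_j x[j]·h[(k-j) mod 4]. y[0] = 3×1 + 1×2 + 3×2 + 2×2 = 15; y[1] = 3×2 + 1×1 + 3×2 + 2×2 = 17; y[2] = 3×2 + 1×2 + 3×1 + 2×2 = 15; y[3] = 3×2 + 1×2 + 3×2 + 2×1 = 16. Result: [15, 17, 15, 16]

[15, 17, 15, 16]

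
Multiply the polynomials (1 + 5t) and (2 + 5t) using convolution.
Ascending coefficients: a = [1, 5], b = [2, 5]. c[0] = 1×2 = 2; c[1] = 1×5 + 5×2 = 15; c[2] = 5×5 = 25. Result coefficients: [2, 15, 25] → 2 + 15t + 25t^2

2 + 15t + 25t^2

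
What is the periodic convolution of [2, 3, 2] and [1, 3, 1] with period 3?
Use y[k] = Σ_j a[j]·b[(k-j) mod 3]. y[0] = 2×1 + 3×1 + 2×3 = 11; y[1] = 2×3 + 3×1 + 2×1 = 11; y[2] = 2×1 + 3×3 + 2×1 = 13. Result: [11, 11, 13]

[11, 11, 13]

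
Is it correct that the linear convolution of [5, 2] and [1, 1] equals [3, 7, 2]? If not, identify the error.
Recompute linear convolution of [5, 2] and [1, 1]: y[0] = 5×1 = 5; y[1] = 5×1 + 2×1 = 7; y[2] = 2×1 = 2 → [5, 7, 2]. Compare to given [3, 7, 2]: they differ at index 0: given 3, correct 5, so answer: No

No. Error at index 0: given 3, correct 5.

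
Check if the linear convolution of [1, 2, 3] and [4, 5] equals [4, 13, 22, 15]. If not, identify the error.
Recompute linear convolution of [1, 2, 3] and [4, 5]: y[0] = 1×4 = 4; y[1] = 1×5 + 2×4 = 13; y[2] = 2×5 + 3×4 = 22; y[3] = 3×5 = 15 → [4, 13, 22, 15]. Given [4, 13, 22, 15] matches, so answer: Yes

Yes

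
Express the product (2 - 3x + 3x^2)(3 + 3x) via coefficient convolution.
Ascending coefficients: a = [2, -3, 3], b = [3, 3]. c[0] = 2×3 = 6; c[1] = 2×3 + -3×3 = -3; c[2] = -3×3 + 3×3 = 0; c[3] = 3×3 = 9. Result coefficients: [6, -3, 0, 9] → 6 - 3x + 9x^3

6 - 3x + 9x^3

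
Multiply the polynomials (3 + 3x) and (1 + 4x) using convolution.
Ascending coefficients: a = [3, 3], b = [1, 4]. c[0] = 3×1 = 3; c[1] = 3×4 + 3×1 = 15; c[2] = 3×4 = 12. Result coefficients: [3, 15, 12] → 3 + 15x + 12x^2

3 + 15x + 12x^2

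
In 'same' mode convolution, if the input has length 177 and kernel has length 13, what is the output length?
'Same' mode returns an output with the same length as the input: 177

177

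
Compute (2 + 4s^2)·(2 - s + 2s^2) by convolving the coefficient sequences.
Ascending coefficients: a = [2, 0, 4], b = [2, -1, 2]. c[0] = 2×2 = 4; c[1] = 2×-1 + 0×2 = -2; c[2] = 2×2 + 0×-1 + 4×2 = 12; c[3] = 0×2 + 4×-1 = -4; c[4] = 4×2 = 8. Result coefficients: [4, -2, 12, -4, 8] → 4 - 2s + 12s^2 - 4s^3 + 8s^4

4 - 2s + 12s^2 - 4s^3 + 8s^4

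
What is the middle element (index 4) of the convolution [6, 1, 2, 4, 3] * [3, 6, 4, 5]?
Use y[k] = Σ_i a[i]·b[k-i] at k=4. y[4] = 1×5 + 2×4 + 4×6 + 3×3 = 46

46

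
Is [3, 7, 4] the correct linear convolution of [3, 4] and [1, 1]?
Recompute linear convolution of [3, 4] and [1, 1]: y[0] = 3×1 = 3; y[1] = 3×1 + 4×1 = 7; y[2] = 4×1 = 4 → [3, 7, 4]. Given [3, 7, 4] matches, so answer: Yes

Yes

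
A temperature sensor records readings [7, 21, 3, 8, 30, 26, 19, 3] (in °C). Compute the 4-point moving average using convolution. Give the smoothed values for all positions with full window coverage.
4-point moving average kernel = [1, 1, 1, 1]. Apply in 'valid' mode (full window coverage): avg[0] = (7 + 21 + 3 + 8) / 4 = 9.75; avg[1] = (21 + 3 + 8 + 30) / 4 = 15.5; avg[2] = (3 + 8 + 30 + 26) / 4 = 16.75; avg[3] = (8 + 30 + 26 + 19) / 4 = 20.75; avg[4] = (30 + 26 + 19 + 3) / 4 = 19.5. Smoothed values: [9.75, 15.5, 16.75, 20.75, 19.5]

[9.75, 15.5, 16.75, 20.75, 19.5]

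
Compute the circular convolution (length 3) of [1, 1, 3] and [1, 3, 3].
Use y[k] = Σ_j x[j]·h[(k-j) mod 3]. y[0] = 1×1 + 1×3 + 3×3 = 13; y[1] = 1×3 + 1×1 + 3×3 = 13; y[2] = 1×3 + 1×3 + 3×1 = 9. Result: [13, 13, 9]

[13, 13, 9]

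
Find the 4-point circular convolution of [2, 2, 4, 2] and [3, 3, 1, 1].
Use y[k] = Σ_j s[j]·t[(k-j) mod 4]. y[0] = 2×3 + 2×1 + 4×1 + 2×3 = 18; y[1] = 2×3 + 2×3 + 4×1 + 2×1 = 18; y[2] = 2×1 + 2×3 + 4×3 + 2×1 = 22; y[3] = 2×1 + 2×1 + 4×3 + 2×3 = 22. Result: [18, 18, 22, 22]

[18, 18, 22, 22]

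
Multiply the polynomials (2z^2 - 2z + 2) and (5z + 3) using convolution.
Ascending coefficients: a = [2, -2, 2], b = [3, 5]. c[0] = 2×3 = 6; c[1] = 2×5 + -2×3 = 4; c[2] = -2×5 + 2×3 = -4; c[3] = 2×5 = 10. Result coefficients: [6, 4, -4, 10] → 10z^3 - 4z^2 + 4z + 6

10z^3 - 4z^2 + 4z + 6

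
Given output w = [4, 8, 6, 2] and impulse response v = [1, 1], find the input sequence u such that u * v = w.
Deconvolve w=[4, 8, 6, 2] by v=[1, 1]. Since v[0]=1, solve forward: u[0] = w[0] / 1 = 4; u[1] = (w[1] - 4×1) / 1 = 4; u[2] = (w[2] - 4×1) / 1 = 2. So u = [4, 4, 2]. Check by forward convolution: w[0] = 4×1 = 4; w[1] = 4×1 + 4×1 = 8; w[2] = 4×1 + 2×1 = 6; w[3] = 2×1 = 2

[4, 4, 2]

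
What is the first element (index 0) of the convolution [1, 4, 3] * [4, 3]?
Use y[k] = Σ_i a[i]·b[k-i] at k=0. y[0] = 1×4 = 4

4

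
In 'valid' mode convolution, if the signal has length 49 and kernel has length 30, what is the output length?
'Valid' mode counts only positions where the kernel fully overlaps the signal: m - n + 1 = 49 - 30 + 1 = 20

20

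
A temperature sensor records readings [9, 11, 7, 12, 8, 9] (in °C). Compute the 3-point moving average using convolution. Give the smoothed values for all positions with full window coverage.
3-point moving average kernel = [1, 1, 1]. Apply in 'valid' mode (full window coverage): avg[0] = (9 + 11 + 7) / 3 = 9.0; avg[1] = (11 + 7 + 12) / 3 = 10.0; avg[2] = (7 + 12 + 8) / 3 = 9.0; avg[3] = (12 + 8 + 9) / 3 = 9.67. Smoothed values: [9.0, 10.0, 9.0, 9.67]

[9.0, 10.0, 9.0, 9.67]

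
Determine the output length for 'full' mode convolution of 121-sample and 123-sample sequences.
Linear/full convolution length: m + n - 1 = 121 + 123 - 1 = 243

243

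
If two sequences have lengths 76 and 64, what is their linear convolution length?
Linear/full convolution length: m + n - 1 = 76 + 64 - 1 = 139

139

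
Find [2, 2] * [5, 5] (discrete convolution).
y[0] = 2×5 = 10; y[1] = 2×5 + 2×5 = 20; y[2] = 2×5 = 10

[10, 20, 10]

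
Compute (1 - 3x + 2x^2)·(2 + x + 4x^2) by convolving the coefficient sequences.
Ascending coefficients: a = [1, -3, 2], b = [2, 1, 4]. c[0] = 1×2 = 2; c[1] = 1×1 + -3×2 = -5; c[2] = 1×4 + -3×1 + 2×2 = 5; c[3] = -3×4 + 2×1 = -10; c[4] = 2×4 = 8. Result coefficients: [2, -5, 5, -10, 8] → 2 - 5x + 5x^2 - 10x^3 + 8x^4

2 - 5x + 5x^2 - 10x^3 + 8x^4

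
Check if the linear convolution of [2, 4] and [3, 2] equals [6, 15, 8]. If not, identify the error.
Recompute linear convolution of [2, 4] and [3, 2]: y[0] = 2×3 = 6; y[1] = 2×2 + 4×3 = 16; y[2] = 4×2 = 8 → [6, 16, 8]. Compare to given [6, 15, 8]: they differ at index 1: given 15, correct 16, so answer: No

No. Error at index 1: given 15, correct 16.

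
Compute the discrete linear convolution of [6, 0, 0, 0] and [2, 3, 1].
y[0] = 6×2 = 12; y[1] = 6×3 + 0×2 = 18; y[2] = 6×1 + 0×3 + 0×2 = 6; y[3] = 0×1 + 0×3 + 0×2 = 0; y[4] = 0×1 + 0×3 = 0; y[5] = 0×1 = 0

[12, 18, 6, 0, 0, 0]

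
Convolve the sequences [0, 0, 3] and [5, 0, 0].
y[0] = 0×5 = 0; y[1] = 0×0 + 0×5 = 0; y[2] = 0×0 + 0×0 + 3×5 = 15; y[3] = 0×0 + 3×0 = 0; y[4] = 3×0 = 0

[0, 0, 15, 0, 0]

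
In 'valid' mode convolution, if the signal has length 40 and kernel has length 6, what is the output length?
'Valid' mode counts only positions where the kernel fully overlaps the signal: m - n + 1 = 40 - 6 + 1 = 35

35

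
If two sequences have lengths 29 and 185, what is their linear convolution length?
Linear/full convolution length: m + n - 1 = 29 + 185 - 1 = 213

213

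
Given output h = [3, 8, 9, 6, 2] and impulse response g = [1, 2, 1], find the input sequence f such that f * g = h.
Deconvolve h=[3, 8, 9, 6, 2] by g=[1, 2, 1]. Since g[0]=1, solve forward: f[0] = h[0] / 1 = 3; f[1] = (h[1] - 3×2) / 1 = 2; f[2] = (h[2] - 2×2 - 3×1) / 1 = 2. So f = [3, 2, 2]. Check by forward convolution: h[0] = 3×1 = 3; h[1] = 3×2 + 2×1 = 8; h[2] = 3×1 + 2×2 + 2×1 = 9; h[3] = 2×1 + 2×2 = 6; h[4] = 2×1 = 2

[3, 2, 2]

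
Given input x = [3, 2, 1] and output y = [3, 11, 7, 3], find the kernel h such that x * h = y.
Output length 4 = len(x) + len(h) - 1 ⇒ len(h) = 2. Solve h forward using h[k] = (y[k] - Σ_{i≥1} x[i]·h[k-i]) / x[0]: h[0] = y[0] / x[0] = 3 / 3 = 1; h[1] = (y[1] - 2×1) / x[0] = (11 - 2×1) / 3 = 3. So h = [1, 3]. Forward-check [3, 2, 1] * [1, 3]: y[0] = 3×1 = 3; y[1] = 3×3 + 2×1 = 11; y[2] = 2×3 + 1×1 = 7; y[3] = 1×3 = 3 → [3, 11, 7, 3] ✓

[1, 3]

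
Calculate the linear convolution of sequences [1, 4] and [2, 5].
y[0] = 1×2 = 2; y[1] = 1×5 + 4×2 = 13; y[2] = 4×5 = 20

[2, 13, 20]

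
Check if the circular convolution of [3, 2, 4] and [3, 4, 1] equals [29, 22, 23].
Recompute circular convolution of [3, 2, 4] and [3, 4, 1]: y[0] = 3×3 + 2×1 + 4×4 = 27; y[1] = 3×4 + 2×3 + 4×1 = 22; y[2] = 3×1 + 2×4 + 4×3 = 23 → [27, 22, 23]. Compare to given [29, 22, 23]: they differ at index 0: given 29, correct 27, so answer: No

No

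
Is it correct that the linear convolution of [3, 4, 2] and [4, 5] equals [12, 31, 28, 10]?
Recompute linear convolution of [3, 4, 2] and [4, 5]: y[0] = 3×4 = 12; y[1] = 3×5 + 4×4 = 31; y[2] = 4×5 + 2×4 = 28; y[3] = 2×5 = 10 → [12, 31, 28, 10]. Given [12, 31, 28, 10] matches, so answer: Yes

Yes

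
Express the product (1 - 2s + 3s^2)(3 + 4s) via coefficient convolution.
Ascending coefficients: a = [1, -2, 3], b = [3, 4]. c[0] = 1×3 = 3; c[1] = 1×4 + -2×3 = -2; c[2] = -2×4 + 3×3 = 1; c[3] = 3×4 = 12. Result coefficients: [3, -2, 1, 12] → 3 - 2s + s^2 + 12s^3

3 - 2s + s^2 + 12s^3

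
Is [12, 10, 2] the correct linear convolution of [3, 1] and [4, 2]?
Recompute linear convolution of [3, 1] and [4, 2]: y[0] = 3×4 = 12; y[1] = 3×2 + 1×4 = 10; y[2] = 1×2 = 2 → [12, 10, 2]. Given [12, 10, 2] matches, so answer: Yes

Yes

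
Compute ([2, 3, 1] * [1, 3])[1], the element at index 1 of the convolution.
Use y[k] = Σ_i a[i]·b[k-i] at k=1. y[1] = 2×3 + 3×1 = 9

9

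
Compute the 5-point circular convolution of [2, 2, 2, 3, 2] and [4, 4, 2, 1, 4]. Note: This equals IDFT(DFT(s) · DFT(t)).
Either evaluate y[k] = Σ_j s[j]·t[(k-j) mod 5] directly, or use IDFT(DFT(s) · DFT(t)). y[0] = 2×4 + 2×4 + 2×1 + 3×2 + 2×4 = 32; y[1] = 2×4 + 2×4 + 2×4 + 3×1 + 2×2 = 31; y[2] = 2×2 + 2×4 + 2×4 + 3×4 + 2×1 = 34; y[3] = 2×1 + 2×2 + 2×4 + 3×4 + 2×4 = 34; y[4] = 2×4 + 2×1 + 2×2 + 3×4 + 2×4 = 34. Result: [32, 31, 34, 34, 34]

[32, 31, 34, 34, 34]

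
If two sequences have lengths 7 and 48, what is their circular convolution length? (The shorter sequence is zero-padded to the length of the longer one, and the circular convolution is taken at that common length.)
Circular convolution (zero-padding the shorter input) has length max(m, n) = max(7, 48) = 48

48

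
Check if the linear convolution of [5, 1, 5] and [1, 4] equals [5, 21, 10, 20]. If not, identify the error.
Recompute linear convolution of [5, 1, 5] and [1, 4]: y[0] = 5×1 = 5; y[1] = 5×4 + 1×1 = 21; y[2] = 1×4 + 5×1 = 9; y[3] = 5×4 = 20 → [5, 21, 9, 20]. Compare to given [5, 21, 10, 20]: they differ at index 2: given 10, correct 9, so answer: No

No. Error at index 2: given 10, correct 9.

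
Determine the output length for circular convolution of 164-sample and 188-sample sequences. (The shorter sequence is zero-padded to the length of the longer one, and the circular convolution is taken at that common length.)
Circular convolution (zero-padding the shorter input) has length max(m, n) = max(164, 188) = 188

188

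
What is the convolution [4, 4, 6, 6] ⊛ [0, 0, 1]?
y[0] = 4×0 = 0; y[1] = 4×0 + 4×0 = 0; y[2] = 4×1 + 4×0 + 6×0 = 4; y[3] = 4×1 + 6×0 + 6×0 = 4; y[4] = 6×1 + 6×0 = 6; y[5] = 6×1 = 6

[0, 0, 4, 4, 6, 6]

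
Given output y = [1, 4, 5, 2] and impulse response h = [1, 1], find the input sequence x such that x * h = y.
Deconvolve y=[1, 4, 5, 2] by h=[1, 1]. Since h[0]=1, solve forward: x[0] = y[0] / 1 = 1; x[1] = (y[1] - 1×1) / 1 = 3; x[2] = (y[2] - 3×1) / 1 = 2. So x = [1, 3, 2]. Check by forward convolution: y[0] = 1×1 = 1; y[1] = 1×1 + 3×1 = 4; y[2] = 3×1 + 2×1 = 5; y[3] = 2×1 = 2

[1, 3, 2]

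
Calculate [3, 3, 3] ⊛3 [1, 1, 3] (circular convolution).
Use y[k] = Σ_j x[j]·h[(k-j) mod 3]. y[0] = 3×1 + 3×3 + 3×1 = 15; y[1] = 3×1 + 3×1 + 3×3 = 15; y[2] = 3×3 + 3×1 + 3×1 = 15. Result: [15, 15, 15]

[15, 15, 15]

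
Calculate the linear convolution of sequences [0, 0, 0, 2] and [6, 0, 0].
y[0] = 0×6 = 0; y[1] = 0×0 + 0×6 = 0; y[2] = 0×0 + 0×0 + 0×6 = 0; y[3] = 0×0 + 0×0 + 2×6 = 12; y[4] = 0×0 + 2×0 = 0; y[5] = 2×0 = 0

[0, 0, 0, 12, 0, 0]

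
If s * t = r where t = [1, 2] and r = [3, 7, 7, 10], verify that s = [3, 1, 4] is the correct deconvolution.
Forward-compute [3, 1, 4] * [1, 2]: r[0] = 3×1 = 3; r[1] = 3×2 + 1×1 = 7; r[2] = 1×2 + 4×1 = 6; r[3] = 4×2 = 8 → [3, 7, 6, 8]. Does not match given r = [3, 7, 7, 10].

Not verified. [3, 1, 4] * [1, 2] = [3, 7, 6, 8], which differs from [3, 7, 7, 10] at index 2.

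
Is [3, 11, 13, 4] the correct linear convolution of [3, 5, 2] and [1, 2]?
Recompute linear convolution of [3, 5, 2] and [1, 2]: y[0] = 3×1 = 3; y[1] = 3×2 + 5×1 = 11; y[2] = 5×2 + 2×1 = 12; y[3] = 2×2 = 4 → [3, 11, 12, 4]. Compare to given [3, 11, 13, 4]: they differ at index 2: given 13, correct 12, so answer: No

No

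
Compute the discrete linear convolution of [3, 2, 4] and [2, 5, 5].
y[0] = 3×2 = 6; y[1] = 3×5 + 2×2 = 19; y[2] = 3×5 + 2×5 + 4×2 = 33; y[3] = 2×5 + 4×5 = 30; y[4] = 4×5 = 20

[6, 19, 33, 30, 20]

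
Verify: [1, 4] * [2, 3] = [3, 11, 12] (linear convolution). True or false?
Recompute linear convolution of [1, 4] and [2, 3]: y[0] = 1×2 = 2; y[1] = 1×3 + 4×2 = 11; y[2] = 4×3 = 12 → [2, 11, 12]. Compare to given [3, 11, 12]: they differ at index 0: given 3, correct 2, so answer: No

No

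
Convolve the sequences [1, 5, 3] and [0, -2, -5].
y[0] = 1×0 = 0; y[1] = 1×-2 + 5×0 = -2; y[2] = 1×-5 + 5×-2 + 3×0 = -15; y[3] = 5×-5 + 3×-2 = -31; y[4] = 3×-5 = -15

[0, -2, -15, -31, -15]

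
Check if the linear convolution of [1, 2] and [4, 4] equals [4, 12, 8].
Recompute linear convolution of [1, 2] and [4, 4]: y[0] = 1×4 = 4; y[1] = 1×4 + 2×4 = 12; y[2] = 2×4 = 8 → [4, 12, 8]. Given [4, 12, 8] matches, so answer: Yes

Yes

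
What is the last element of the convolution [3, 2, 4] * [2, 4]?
Use y[k] = Σ_i a[i]·b[k-i] at k=3. y[3] = 4×4 = 16

16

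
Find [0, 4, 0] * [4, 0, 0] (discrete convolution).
y[0] = 0×4 = 0; y[1] = 0×0 + 4×4 = 16; y[2] = 0×0 + 4×0 + 0×4 = 0; y[3] = 4×0 + 0×0 = 0; y[4] = 0×0 = 0

[0, 16, 0, 0, 0]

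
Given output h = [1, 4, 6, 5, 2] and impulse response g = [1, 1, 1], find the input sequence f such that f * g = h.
Deconvolve h=[1, 4, 6, 5, 2] by g=[1, 1, 1]. Since g[0]=1, solve forward: f[0] = h[0] / 1 = 1; f[1] = (h[1] - 1×1) / 1 = 3; f[2] = (h[2] - 3×1 - 1×1) / 1 = 2. So f = [1, 3, 2]. Check by forward convolution: h[0] = 1×1 = 1; h[1] = 1×1 + 3×1 = 4; h[2] = 1×1 + 3×1 + 2×1 = 6; h[3] = 3×1 + 2×1 = 5; h[4] = 2×1 = 2

[1, 3, 2]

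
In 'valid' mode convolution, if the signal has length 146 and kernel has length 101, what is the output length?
'Valid' mode counts only positions where the kernel fully overlaps the signal: m - n + 1 = 146 - 101 + 1 = 46

46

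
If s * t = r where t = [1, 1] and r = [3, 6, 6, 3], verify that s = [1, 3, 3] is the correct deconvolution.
Forward-compute [1, 3, 3] * [1, 1]: r[0] = 1×1 = 1; r[1] = 1×1 + 3×1 = 4; r[2] = 3×1 + 3×1 = 6; r[3] = 3×1 = 3 → [1, 4, 6, 3]. Does not match given r = [3, 6, 6, 3].

Not verified. [1, 3, 3] * [1, 1] = [1, 4, 6, 3], which differs from [3, 6, 6, 3] at index 0.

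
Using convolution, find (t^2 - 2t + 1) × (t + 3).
Ascending coefficients: a = [1, -2, 1], b = [3, 1]. c[0] = 1×3 = 3; c[1] = 1×1 + -2×3 = -5; c[2] = -2×1 + 1×3 = 1; c[3] = 1×1 = 1. Result coefficients: [3, -5, 1, 1] → t^3 + t^2 - 5t + 3

t^3 + t^2 - 5t + 3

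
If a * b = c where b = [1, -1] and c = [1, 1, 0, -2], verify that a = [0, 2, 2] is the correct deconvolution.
Forward-compute [0, 2, 2] * [1, -1]: c[0] = 0×1 = 0; c[1] = 0×-1 + 2×1 = 2; c[2] = 2×-1 + 2×1 = 0; c[3] = 2×-1 = -2 → [0, 2, 0, -2]. Does not match given c = [1, 1, 0, -2].

Not verified. [0, 2, 2] * [1, -1] = [0, 2, 0, -2], which differs from [1, 1, 0, -2] at index 0.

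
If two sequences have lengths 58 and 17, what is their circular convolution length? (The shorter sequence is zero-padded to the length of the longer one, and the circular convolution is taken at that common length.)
Circular convolution (zero-padding the shorter input) has length max(m, n) = max(58, 17) = 58

58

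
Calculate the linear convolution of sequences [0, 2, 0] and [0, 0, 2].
y[0] = 0×0 = 0; y[1] = 0×0 + 2×0 = 0; y[2] = 0×2 + 2×0 + 0×0 = 0; y[3] = 2×2 + 0×0 = 4; y[4] = 0×2 = 0

[0, 0, 0, 4, 0]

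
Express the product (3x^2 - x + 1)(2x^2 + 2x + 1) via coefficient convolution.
Ascending coefficients: a = [1, -1, 3], b = [1, 2, 2]. c[0] = 1×1 = 1; c[1] = 1×2 + -1×1 = 1; c[2] = 1×2 + -1×2 + 3×1 = 3; c[3] = -1×2 + 3×2 = 4; c[4] = 3×2 = 6. Result coefficients: [1, 1, 3, 4, 6] → 6x^4 + 4x^3 + 3x^2 + x + 1

6x^4 + 4x^3 + 3x^2 + x + 1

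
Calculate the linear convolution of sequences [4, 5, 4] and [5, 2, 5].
y[0] = 4×5 = 20; y[1] = 4×2 + 5×5 = 33; y[2] = 4×5 + 5×2 + 4×5 = 50; y[3] = 5×5 + 4×2 = 33; y[4] = 4×5 = 20

[20, 33, 50, 33, 20]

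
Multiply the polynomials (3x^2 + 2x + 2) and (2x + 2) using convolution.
Ascending coefficients: a = [2, 2, 3], b = [2, 2]. c[0] = 2×2 = 4; c[1] = 2×2 + 2×2 = 8; c[2] = 2×2 + 3×2 = 10; c[3] = 3×2 = 6. Result coefficients: [4, 8, 10, 6] → 6x^3 + 10x^2 + 8x + 4

6x^3 + 10x^2 + 8x + 4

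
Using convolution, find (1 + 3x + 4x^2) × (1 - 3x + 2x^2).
Ascending coefficients: a = [1, 3, 4], b = [1, -3, 2]. c[0] = 1×1 = 1; c[1] = 1×-3 + 3×1 = 0; c[2] = 1×2 + 3×-3 + 4×1 = -3; c[3] = 3×2 + 4×-3 = -6; c[4] = 4×2 = 8. Result coefficients: [1, 0, -3, -6, 8] → 1 - 3x^2 - 6x^3 + 8x^4

1 - 3x^2 - 6x^3 + 8x^4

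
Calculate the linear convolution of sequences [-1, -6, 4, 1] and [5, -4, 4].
y[0] = -1×5 = -5; y[1] = -1×-4 + -6×5 = -26; y[2] = -1×4 + -6×-4 + 4×5 = 40; y[3] = -6×4 + 4×-4 + 1×5 = -35; y[4] = 4×4 + 1×-4 = 12; y[5] = 1×4 = 4

[-5, -26, 40, -35, 12, 4]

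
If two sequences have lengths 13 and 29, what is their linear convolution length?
Linear/full convolution length: m + n - 1 = 13 + 29 - 1 = 41

41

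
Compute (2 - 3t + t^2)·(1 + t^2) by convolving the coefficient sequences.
Ascending coefficients: a = [2, -3, 1], b = [1, 0, 1]. c[0] = 2×1 = 2; c[1] = 2×0 + -3×1 = -3; c[2] = 2×1 + -3×0 + 1×1 = 3; c[3] = -3×1 + 1×0 = -3; c[4] = 1×1 = 1. Result coefficients: [2, -3, 3, -3, 1] → 2 - 3t + 3t^2 - 3t^3 + t^4

2 - 3t + 3t^2 - 3t^3 + t^4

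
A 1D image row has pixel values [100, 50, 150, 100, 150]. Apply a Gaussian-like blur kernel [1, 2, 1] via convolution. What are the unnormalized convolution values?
Convolve image row [100, 50, 150, 100, 150] with kernel [1, 2, 1]: y[0] = 100×1 = 100; y[1] = 100×2 + 50×1 = 250; y[2] = 100×1 + 50×2 + 150×1 = 350; y[3] = 50×1 + 150×2 + 100×1 = 450; y[4] = 150×1 + 100×2 + 150×1 = 500; y[5] = 100×1 + 150×2 = 400; y[6] = 150×1 = 150 → [100, 250, 350, 450, 500, 400, 150]. Normalization factor = sum(kernel) = 4.

[100, 250, 350, 450, 500, 400, 150]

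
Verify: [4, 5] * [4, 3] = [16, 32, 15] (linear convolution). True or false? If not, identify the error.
Recompute linear convolution of [4, 5] and [4, 3]: y[0] = 4×4 = 16; y[1] = 4×3 + 5×4 = 32; y[2] = 5×3 = 15 → [16, 32, 15]. Given [16, 32, 15] matches, so answer: Yes

Yes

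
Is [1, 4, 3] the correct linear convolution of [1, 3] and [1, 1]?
Recompute linear convolution of [1, 3] and [1, 1]: y[0] = 1×1 = 1; y[1] = 1×1 + 3×1 = 4; y[2] = 3×1 = 3 → [1, 4, 3]. Given [1, 4, 3] matches, so answer: Yes

Yes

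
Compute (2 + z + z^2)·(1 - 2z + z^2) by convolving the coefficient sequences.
Ascending coefficients: a = [2, 1, 1], b = [1, -2, 1]. c[0] = 2×1 = 2; c[1] = 2×-2 + 1×1 = -3; c[2] = 2×1 + 1×-2 + 1×1 = 1; c[3] = 1×1 + 1×-2 = -1; c[4] = 1×1 = 1. Result coefficients: [2, -3, 1, -1, 1] → 2 - 3z + z^2 - z^3 + z^4

2 - 3z + z^2 - z^3 + z^4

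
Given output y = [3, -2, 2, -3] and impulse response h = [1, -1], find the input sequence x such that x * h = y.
Deconvolve y=[3, -2, 2, -3] by h=[1, -1]. Since h[0]=1, solve forward: x[0] = y[0] / 1 = 3; x[1] = (y[1] - 3×-1) / 1 = 1; x[2] = (y[2] - 1×-1) / 1 = 3. So x = [3, 1, 3]. Check by forward convolution: y[0] = 3×1 = 3; y[1] = 3×-1 + 1×1 = -2; y[2] = 1×-1 + 3×1 = 2; y[3] = 3×-1 = -3

[3, 1, 3]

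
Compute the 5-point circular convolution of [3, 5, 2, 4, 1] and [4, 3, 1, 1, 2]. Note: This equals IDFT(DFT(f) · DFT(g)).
Either evaluate y[k] = Σ_j f[j]·g[(k-j) mod 5] directly, or use IDFT(DFT(f) · DFT(g)). y[0] = 3×4 + 5×2 + 2×1 + 4×1 + 1×3 = 31; y[1] = 3×3 + 5×4 + 2×2 + 4×1 + 1×1 = 38; y[2] = 3×1 + 5×3 + 2×4 + 4×2 + 1×1 = 35; y[3] = 3×1 + 5×1 + 2×3 + 4×4 + 1×2 = 32; y[4] = 3×2 + 5×1 + 2×1 + 4×3 + 1×4 = 29. Result: [31, 38, 35, 32, 29]

[31, 38, 35, 32, 29]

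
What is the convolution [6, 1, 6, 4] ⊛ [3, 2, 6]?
y[0] = 6×3 = 18; y[1] = 6×2 + 1×3 = 15; y[2] = 6×6 + 1×2 + 6×3 = 56; y[3] = 1×6 + 6×2 + 4×3 = 30; y[4] = 6×6 + 4×2 = 44; y[5] = 4×6 = 24

[18, 15, 56, 30, 44, 24]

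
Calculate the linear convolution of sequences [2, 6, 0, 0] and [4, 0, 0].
y[0] = 2×4 = 8; y[1] = 2×0 + 6×4 = 24; y[2] = 2×0 + 6×0 + 0×4 = 0; y[3] = 6×0 + 0×0 + 0×4 = 0; y[4] = 0×0 + 0×0 = 0; y[5] = 0×0 = 0

[8, 24, 0, 0, 0, 0]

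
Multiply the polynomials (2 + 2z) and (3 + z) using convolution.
Ascending coefficients: a = [2, 2], b = [3, 1]. c[0] = 2×3 = 6; c[1] = 2×1 + 2×3 = 8; c[2] = 2×1 = 2. Result coefficients: [6, 8, 2] → 6 + 8z + 2z^2

6 + 8z + 2z^2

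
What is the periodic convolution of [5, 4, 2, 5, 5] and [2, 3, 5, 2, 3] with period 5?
Use y[k] = Σ_j a[j]·b[(k-j) mod 5]. y[0] = 5×2 + 4×3 + 2×2 + 5×5 + 5×3 = 66; y[1] = 5×3 + 4×2 + 2×3 + 5×2 + 5×5 = 64; y[2] = 5×5 + 4×3 + 2×2 + 5×3 + 5×2 = 66; y[3] = 5×2 + 4×5 + 2×3 + 5×2 + 5×3 = 61; y[4] = 5×3 + 4×2 + 2×5 + 5×3 + 5×2 = 58. Result: [66, 64, 66, 61, 58]

[66, 64, 66, 61, 58]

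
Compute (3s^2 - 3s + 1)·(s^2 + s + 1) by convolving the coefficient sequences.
Ascending coefficients: a = [1, -3, 3], b = [1, 1, 1]. c[0] = 1×1 = 1; c[1] = 1×1 + -3×1 = -2; c[2] = 1×1 + -3×1 + 3×1 = 1; c[3] = -3×1 + 3×1 = 0; c[4] = 3×1 = 3. Result coefficients: [1, -2, 1, 0, 3] → 3s^4 + s^2 - 2s + 1

3s^4 + s^2 - 2s + 1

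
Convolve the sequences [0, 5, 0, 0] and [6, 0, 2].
y[0] = 0×6 = 0; y[1] = 0×0 + 5×6 = 30; y[2] = 0×2 + 5×0 + 0×6 = 0; y[3] = 5×2 + 0×0 + 0×6 = 10; y[4] = 0×2 + 0×0 = 0; y[5] = 0×2 = 0

[0, 30, 0, 10, 0, 0]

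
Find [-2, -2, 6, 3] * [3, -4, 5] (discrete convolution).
y[0] = -2×3 = -6; y[1] = -2×-4 + -2×3 = 2; y[2] = -2×5 + -2×-4 + 6×3 = 16; y[3] = -2×5 + 6×-4 + 3×3 = -25; y[4] = 6×5 + 3×-4 = 18; y[5] = 3×5 = 15

[-6, 2, 16, -25, 18, 15]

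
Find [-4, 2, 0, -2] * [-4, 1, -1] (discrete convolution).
y[0] = -4×-4 = 16; y[1] = -4×1 + 2×-4 = -12; y[2] = -4×-1 + 2×1 + 0×-4 = 6; y[3] = 2×-1 + 0×1 + -2×-4 = 6; y[4] = 0×-1 + -2×1 = -2; y[5] = -2×-1 = 2

[16, -12, 6, 6, -2, 2]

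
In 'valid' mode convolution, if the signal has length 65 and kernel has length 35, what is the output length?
'Valid' mode counts only positions where the kernel fully overlaps the signal: m - n + 1 = 65 - 35 + 1 = 31

31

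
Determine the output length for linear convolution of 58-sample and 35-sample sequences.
Linear/full convolution length: m + n - 1 = 58 + 35 - 1 = 92

92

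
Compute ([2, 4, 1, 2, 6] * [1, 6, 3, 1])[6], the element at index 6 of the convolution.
Use y[k] = Σ_i a[i]·b[k-i] at k=6. y[6] = 2×1 + 6×3 = 20

20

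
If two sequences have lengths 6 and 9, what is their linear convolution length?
Linear/full convolution length: m + n - 1 = 6 + 9 - 1 = 14

14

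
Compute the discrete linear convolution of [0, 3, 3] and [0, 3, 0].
y[0] = 0×0 = 0; y[1] = 0×3 + 3×0 = 0; y[2] = 0×0 + 3×3 + 3×0 = 9; y[3] = 3×0 + 3×3 = 9; y[4] = 3×0 = 0

[0, 0, 9, 9, 0]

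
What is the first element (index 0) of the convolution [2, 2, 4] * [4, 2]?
Use y[k] = Σ_i a[i]·b[k-i] at k=0. y[0] = 2×4 = 8

8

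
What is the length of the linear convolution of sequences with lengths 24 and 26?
Linear/full convolution length: m + n - 1 = 24 + 26 - 1 = 49

49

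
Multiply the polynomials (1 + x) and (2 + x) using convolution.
Ascending coefficients: a = [1, 1], b = [2, 1]. c[0] = 1×2 = 2; c[1] = 1×1 + 1×2 = 3; c[2] = 1×1 = 1. Result coefficients: [2, 3, 1] → 2 + 3x + x^2

2 + 3x + x^2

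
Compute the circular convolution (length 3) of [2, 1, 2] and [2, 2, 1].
Use y[k] = Σ_j s[j]·t[(k-j) mod 3]. y[0] = 2×2 + 1×1 + 2×2 = 9; y[1] = 2×2 + 1×2 + 2×1 = 8; y[2] = 2×1 + 1×2 + 2×2 = 8. Result: [9, 8, 8]

[9, 8, 8]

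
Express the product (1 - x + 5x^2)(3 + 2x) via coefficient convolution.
Ascending coefficients: a = [1, -1, 5], b = [3, 2]. c[0] = 1×3 = 3; c[1] = 1×2 + -1×3 = -1; c[2] = -1×2 + 5×3 = 13; c[3] = 5×2 = 10. Result coefficients: [3, -1, 13, 10] → 3 - x + 13x^2 + 10x^3

3 - x + 13x^2 + 10x^3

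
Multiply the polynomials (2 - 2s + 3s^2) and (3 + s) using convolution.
Ascending coefficients: a = [2, -2, 3], b = [3, 1]. c[0] = 2×3 = 6; c[1] = 2×1 + -2×3 = -4; c[2] = -2×1 + 3×3 = 7; c[3] = 3×1 = 3. Result coefficients: [6, -4, 7, 3] → 6 - 4s + 7s^2 + 3s^3

6 - 4s + 7s^2 + 3s^3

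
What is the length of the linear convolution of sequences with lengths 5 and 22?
Linear/full convolution length: m + n - 1 = 5 + 22 - 1 = 26

26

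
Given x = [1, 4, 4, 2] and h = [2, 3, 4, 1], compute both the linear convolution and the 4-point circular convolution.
Linear: y_lin[0] = 1×2 = 2; y_lin[1] = 1×3 + 4×2 = 11; y_lin[2] = 1×4 + 4×3 + 4×2 = 24; y_lin[3] = 1×1 + 4×4 + 4×3 + 2×2 = 33; y_lin[4] = 4×1 + 4×4 + 2×3 = 26; y_lin[5] = 4×1 + 2×4 = 12; y_lin[6] = 2×1 = 2 → [2, 11, 24, 33, 26, 12, 2]. Circular (length 4): y[0] = 1×2 + 4×1 + 4×4 + 2×3 = 28; y[1] = 1×3 + 4×2 + 4×1 + 2×4 = 23; y[2] = 1×4 + 4×3 + 4×2 + 2×1 = 26; y[3] = 1×1 + 4×4 + 4×3 + 2×2 = 33 → [28, 23, 26, 33]

Linear: [2, 11, 24, 33, 26, 12, 2], Circular: [28, 23, 26, 33]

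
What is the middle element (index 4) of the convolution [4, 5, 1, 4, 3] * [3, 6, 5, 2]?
Use y[k] = Σ_i a[i]·b[k-i] at k=4. y[4] = 5×2 + 1×5 + 4×6 + 3×3 = 48

48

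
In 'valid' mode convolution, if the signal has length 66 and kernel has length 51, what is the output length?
'Valid' mode counts only positions where the kernel fully overlaps the signal: m - n + 1 = 66 - 51 + 1 = 16

16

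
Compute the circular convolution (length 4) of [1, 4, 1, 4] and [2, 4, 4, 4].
Use y[k] = Σ_j x[j]·h[(k-j) mod 4]. y[0] = 1×2 + 4×4 + 1×4 + 4×4 = 38; y[1] = 1×4 + 4×2 + 1×4 + 4×4 = 32; y[2] = 1×4 + 4×4 + 1×2 + 4×4 = 38; y[3] = 1×4 + 4×4 + 1×4 + 4×2 = 32. Result: [38, 32, 38, 32]

[38, 32, 38, 32]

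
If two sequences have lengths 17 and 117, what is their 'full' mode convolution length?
Linear/full convolution length: m + n - 1 = 17 + 117 - 1 = 133

133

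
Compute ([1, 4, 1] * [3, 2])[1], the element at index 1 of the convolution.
Use y[k] = Σ_i a[i]·b[k-i] at k=1. y[1] = 1×2 + 4×3 = 14

14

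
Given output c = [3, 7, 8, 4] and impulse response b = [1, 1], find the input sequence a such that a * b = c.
Deconvolve c=[3, 7, 8, 4] by b=[1, 1]. Since b[0]=1, solve forward: a[0] = c[0] / 1 = 3; a[1] = (c[1] - 3×1) / 1 = 4; a[2] = (c[2] - 4×1) / 1 = 4. So a = [3, 4, 4]. Check by forward convolution: c[0] = 3×1 = 3; c[1] = 3×1 + 4×1 = 7; c[2] = 4×1 + 4×1 = 8; c[3] = 4×1 = 4

[3, 4, 4]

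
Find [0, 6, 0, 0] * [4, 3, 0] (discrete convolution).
y[0] = 0×4 = 0; y[1] = 0×3 + 6×4 = 24; y[2] = 0×0 + 6×3 + 0×4 = 18; y[3] = 6×0 + 0×3 + 0×4 = 0; y[4] = 0×0 + 0×3 = 0; y[5] = 0×0 = 0

[0, 24, 18, 0, 0, 0]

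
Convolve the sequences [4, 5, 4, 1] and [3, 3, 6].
y[0] = 4×3 = 12; y[1] = 4×3 + 5×3 = 27; y[2] = 4×6 + 5×3 + 4×3 = 51; y[3] = 5×6 + 4×3 + 1×3 = 45; y[4] = 4×6 + 1×3 = 27; y[5] = 1×6 = 6

[12, 27, 51, 45, 27, 6]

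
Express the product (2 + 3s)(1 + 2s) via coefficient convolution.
Ascending coefficients: a = [2, 3], b = [1, 2]. c[0] = 2×1 = 2; c[1] = 2×2 + 3×1 = 7; c[2] = 3×2 = 6. Result coefficients: [2, 7, 6] → 2 + 7s + 6s^2

2 + 7s + 6s^2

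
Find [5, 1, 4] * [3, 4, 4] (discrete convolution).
y[0] = 5×3 = 15; y[1] = 5×4 + 1×3 = 23; y[2] = 5×4 + 1×4 + 4×3 = 36; y[3] = 1×4 + 4×4 = 20; y[4] = 4×4 = 16

[15, 23, 36, 20, 16]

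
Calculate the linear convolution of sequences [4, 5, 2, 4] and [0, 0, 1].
y[0] = 4×0 = 0; y[1] = 4×0 + 5×0 = 0; y[2] = 4×1 + 5×0 + 2×0 = 4; y[3] = 5×1 + 2×0 + 4×0 = 5; y[4] = 2×1 + 4×0 = 2; y[5] = 4×1 = 4

[0, 0, 4, 5, 2, 4]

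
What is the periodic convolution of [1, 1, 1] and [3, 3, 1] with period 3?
Use y[k] = Σ_j x[j]·h[(k-j) mod 3]. y[0] = 1×3 + 1×1 + 1×3 = 7; y[1] = 1×3 + 1×3 + 1×1 = 7; y[2] = 1×1 + 1×3 + 1×3 = 7. Result: [7, 7, 7]

[7, 7, 7]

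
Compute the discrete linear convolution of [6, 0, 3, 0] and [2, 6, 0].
y[0] = 6×2 = 12; y[1] = 6×6 + 0×2 = 36; y[2] = 6×0 + 0×6 + 3×2 = 6; y[3] = 0×0 + 3×6 + 0×2 = 18; y[4] = 3×0 + 0×6 = 0; y[5] = 0×0 = 0

[12, 36, 6, 18, 0, 0]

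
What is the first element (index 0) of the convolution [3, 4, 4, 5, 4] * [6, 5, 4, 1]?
Use y[k] = Σ_i a[i]·b[k-i] at k=0. y[0] = 3×6 = 18

18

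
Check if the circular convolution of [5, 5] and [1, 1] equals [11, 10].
Recompute circular convolution of [5, 5] and [1, 1]: y[0] = 5×1 + 5×1 = 10; y[1] = 5×1 + 5×1 = 10 → [10, 10]. Compare to given [11, 10]: they differ at index 0: given 11, correct 10, so answer: No

No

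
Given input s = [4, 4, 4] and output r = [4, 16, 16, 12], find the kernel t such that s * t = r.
Output length 4 = len(s) + len(t) - 1 ⇒ len(t) = 2. Solve t forward using t[k] = (r[k] - Σ_{i≥1} s[i]·t[k-i]) / s[0]: t[0] = r[0] / s[0] = 4 / 4 = 1; t[1] = (r[1] - 4×1) / s[0] = (16 - 4×1) / 4 = 3. So t = [1, 3]. Forward-check [4, 4, 4] * [1, 3]: r[0] = 4×1 = 4; r[1] = 4×3 + 4×1 = 16; r[2] = 4×3 + 4×1 = 16; r[3] = 4×3 = 12 → [4, 16, 16, 12] ✓

[1, 3]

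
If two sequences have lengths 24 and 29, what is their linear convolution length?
Linear/full convolution length: m + n - 1 = 24 + 29 - 1 = 52

52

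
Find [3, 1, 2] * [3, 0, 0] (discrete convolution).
y[0] = 3×3 = 9; y[1] = 3×0 + 1×3 = 3; y[2] = 3×0 + 1×0 + 2×3 = 6; y[3] = 1×0 + 2×0 = 0; y[4] = 2×0 = 0

[9, 3, 6, 0, 0]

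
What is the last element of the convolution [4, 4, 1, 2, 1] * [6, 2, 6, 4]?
Use y[k] = Σ_i a[i]·b[k-i] at k=7. y[7] = 1×4 = 4

4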